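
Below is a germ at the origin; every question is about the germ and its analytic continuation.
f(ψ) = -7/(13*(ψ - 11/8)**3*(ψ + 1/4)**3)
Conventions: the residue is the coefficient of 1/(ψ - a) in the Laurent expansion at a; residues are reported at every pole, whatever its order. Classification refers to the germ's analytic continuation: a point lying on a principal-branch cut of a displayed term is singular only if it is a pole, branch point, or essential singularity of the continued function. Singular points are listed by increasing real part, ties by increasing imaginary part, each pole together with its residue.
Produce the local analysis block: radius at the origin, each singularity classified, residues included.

Radius of convergence at 0: 1/4.
At -1/4: a pole of order 3; residue 1376256/4826809.
At 11/8: a pole of order 3; residue -1376256/4826809.

Denominator factor (ψ - 11/8)^3: pole of order 3 at 11/8, modulus 11/8.
Denominator factor (ψ + 1/4)^3: pole of order 3 at -1/4, modulus 1/4.
The radius of convergence is the smallest modulus among the singular points: 1/4.
At the order-3 pole -1/4 set g(ψ) = (ψ - (-1/4))^3*f(ψ) = -7/(13*(ψ - 11/8)**3).
Order-3 pole: residue = g''(a)/2; g''(-1/4) = 2752512/4826809, so the residue is 1376256/4826809.
At the order-3 pole 11/8 set g(ψ) = (ψ - (11/8))^3*f(ψ) = -7/(13*(ψ + 1/4)**3).
Order-3 pole: residue = g''(a)/2; g''(11/8) = -2752512/4826809, so the residue is -1376256/4826809.
List the singular points by increasing real part (a conjugate pair: the negative imaginary part first).


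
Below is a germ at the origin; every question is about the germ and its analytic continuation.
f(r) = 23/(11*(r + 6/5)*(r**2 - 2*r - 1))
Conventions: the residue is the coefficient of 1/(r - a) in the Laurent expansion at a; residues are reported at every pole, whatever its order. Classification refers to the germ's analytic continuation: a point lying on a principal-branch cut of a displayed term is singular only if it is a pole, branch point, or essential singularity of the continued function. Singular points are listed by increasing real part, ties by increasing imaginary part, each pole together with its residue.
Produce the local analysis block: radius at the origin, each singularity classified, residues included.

Radius of convergence at 0: -1 + sqrt(2).
At -6/5: a pole of order 1; residue 575/781.
At 1 - sqrt(2): a pole of order 1; residue -575/1562 - (115/284)*sqrt(2).
At 1 + sqrt(2): a pole of order 1; residue -575/1562 + (115/284)*sqrt(2).

Denominator factor (r + 6/5): pole of order 1 at -6/5, modulus 6/5.
Denominator factor (r**2 - 2*r - 1): discriminant 8, real irrational roots 1 + sqrt(2) and 1 - sqrt(2); poles of order 1, moduli 1 + sqrt(2) and -1 + sqrt(2).
The radius of convergence is the smallest modulus among the singular points: -1 + sqrt(2).
At the order-1 pole -6/5 set g(r) = (r - (-6/5))*f(r) = 23/(11*(r**2 - 2*r - 1)).
Simple pole: residue = g(a) at a = -6/5, which is 575/781.
The factor r**2 - 2*r - 1 splits as (r - a)(r - a') with a = 1 - sqrt(2), a' = 1 + sqrt(2). At the order-1 pole a set g(r) = (r - a)*f(r) = [23/(11*(r + 6/5))] / (r - a').
Simple pole: residue = g(a) at a = 1 - sqrt(2), which is -575/1562 - (115/284)*sqrt(2).
The factor r**2 - 2*r - 1 splits as (r - a)(r - a') with a = 1 + sqrt(2), a' = 1 - sqrt(2). At the order-1 pole a set g(r) = (r - a)*f(r) = [23/(11*(r + 6/5))] / (r - a').
Simple pole: residue = g(a) at a = 1 + sqrt(2), which is -575/1562 + (115/284)*sqrt(2).
List the singular points by increasing real part (a conjugate pair: the negative imaginary part first).


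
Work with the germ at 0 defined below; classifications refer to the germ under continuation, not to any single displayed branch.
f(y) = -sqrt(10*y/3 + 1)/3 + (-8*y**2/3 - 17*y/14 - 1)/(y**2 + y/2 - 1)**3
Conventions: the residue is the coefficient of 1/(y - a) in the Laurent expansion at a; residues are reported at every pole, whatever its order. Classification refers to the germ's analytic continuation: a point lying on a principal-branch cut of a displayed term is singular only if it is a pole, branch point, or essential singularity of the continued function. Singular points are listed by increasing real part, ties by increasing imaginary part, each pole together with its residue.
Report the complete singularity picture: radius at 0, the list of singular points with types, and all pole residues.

Radius of convergence at 0: 3/10.
At -1/4 - (1/4)*sqrt(17): a pole of order 3; residue -(328/103173)*sqrt(17).
At -3/10: an algebraic (square-root) branch point.
At -1/4 + (1/4)*sqrt(17): a pole of order 3; residue (328/103173)*sqrt(17).

Denominator factor (y**2 + y/2 - 1)^3: discriminant 17/4, real irrational roots -1/4 + (1/4)*sqrt(17) and -1/4 - (1/4)*sqrt(17); poles of order 3, moduli -1/4 + (1/4)*sqrt(17) and 1/4 + (1/4)*sqrt(17).
Branch term (-1/3)*sqrt(1 - y/(-3/10)): its argument vanishes at y = -3/10, a square-root branch point, modulus 3/10.
The radius of convergence is the smallest modulus among the singular points: 3/10.
The branch term is analytic at -1/4 - (1/4)*sqrt(17) and contributes nothing to the residue; only the rational part matters.
The factor y**2 + y/2 - 1 splits as (y - a)(y - a') with a = -1/4 - (1/4)*sqrt(17), a' = -1/4 + (1/4)*sqrt(17). At the order-3 pole a set g(y) = (y - a)^3*(rational part) = [-8*y**2/3 - 17*y/14 - 1] / (y - a')^3.
Order-3 pole: residue = g''(a)/2; g''(-1/4 - (1/4)*sqrt(17)) = -(656/103173)*sqrt(17), so the residue is -(328/103173)*sqrt(17).
The branch term is analytic at -1/4 + (1/4)*sqrt(17) and contributes nothing to the residue; only the rational part matters.
The factor y**2 + y/2 - 1 splits as (y - a)(y - a') with a = -1/4 + (1/4)*sqrt(17), a' = -1/4 - (1/4)*sqrt(17). At the order-3 pole a set g(y) = (y - a)^3*(rational part) = [-8*y**2/3 - 17*y/14 - 1] / (y - a')^3.
Order-3 pole: residue = g''(a)/2; g''(-1/4 + (1/4)*sqrt(17)) = (656/103173)*sqrt(17), so the residue is (328/103173)*sqrt(17).
List the singular points by increasing real part (a conjugate pair: the negative imaginary part first).


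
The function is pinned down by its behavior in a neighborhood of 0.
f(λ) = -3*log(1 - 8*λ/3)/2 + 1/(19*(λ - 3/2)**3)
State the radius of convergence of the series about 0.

The radius of convergence is 3/8.

Denominator factor (λ - 3/2)^3: pole of order 3 at 3/2, modulus 3/2.
Branch term (-3/2)*log(1 - λ/(3/8)): its argument vanishes at λ = 3/8, a logarithmic branch point, modulus 3/8.
The radius of convergence is the smallest modulus among the singular points: 3/8.


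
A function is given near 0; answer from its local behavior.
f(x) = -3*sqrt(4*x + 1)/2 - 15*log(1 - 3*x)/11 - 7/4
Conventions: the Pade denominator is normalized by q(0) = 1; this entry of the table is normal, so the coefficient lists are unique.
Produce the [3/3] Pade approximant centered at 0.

Taylor coefficients needed (expand at 0): a_0 = -13/4, a_1 = 12/11, a_2 = 201/22, a_3 = 69/11, a_4 = 1875/44, a_5 = 267/11, a_6 = 6417/22.
Write the denominator as Q(x) = 1 + q1*x + q2*x^2 + q3*x^3. Requiring Q*f - P = O(x^7) with deg P <= 3 kills the coefficients of x^4..x^6 in Q*f:
  x^4: a_4 + q1*a_3 + q2*a_2 + q3*a_1 = 0, i.e. 1875/44 + (69/11)*q1 + (201/22)*q2 + (12/11)*q3 = 0.
  x^5: a_5 + q1*a_4 + q2*a_3 + q3*a_2 = 0, i.e. 267/11 + (1875/44)*q1 + (69/11)*q2 + (201/22)*q3 = 0.
  x^6: a_6 + q1*a_5 + q2*a_4 + q3*a_3 = 0, i.e. 6417/22 + (267/11)*q1 + (1875/44)*q2 + (69/11)*q3 = 0.
Solving this linear system: q1 = 11318017/1256504, q2 = -3774069/628252, q3 = -101890259/2513008.
The numerator is Q*f truncated at degree 3: P0 = a_0 = -13/4; P1 = a_1 + q1*a_0 = -1558164239/55286176; P2 = a_2 + q1*a_1 + q2*a_0 = 1063881579/27643088; P3 = a_3 + q1*a_2 + q2*a_1 + q3*a_0 = 2148996515/10052032.

The Pade approximant has numerator coefficients [-13/4, -1558164239/55286176, 1063881579/27643088, 2148996515/10052032]; denominator coefficients [1, 11318017/1256504, -3774069/628252, -101890259/2513008].


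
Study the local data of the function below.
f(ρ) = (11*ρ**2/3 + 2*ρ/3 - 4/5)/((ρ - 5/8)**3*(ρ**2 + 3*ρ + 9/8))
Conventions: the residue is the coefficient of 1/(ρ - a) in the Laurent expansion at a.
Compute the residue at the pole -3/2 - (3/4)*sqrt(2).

The residue is 35605504/153274695 + (590400/10218313)*sqrt(2).

The factor ρ**2 + 3*ρ + 9/8 splits as (ρ - a)(ρ - a') with a = -3/2 - (3/4)*sqrt(2), a' = -3/2 + (3/4)*sqrt(2). At the order-1 pole a set g(ρ) = (ρ - a)*f(ρ) = [(11*ρ**2/3 + 2*ρ/3 - 4/5)/(ρ - 5/8)**3] / (ρ - a').
Simple pole: residue = g(a) at a = -3/2 - (3/4)*sqrt(2), which is 35605504/153274695 + (590400/10218313)*sqrt(2).


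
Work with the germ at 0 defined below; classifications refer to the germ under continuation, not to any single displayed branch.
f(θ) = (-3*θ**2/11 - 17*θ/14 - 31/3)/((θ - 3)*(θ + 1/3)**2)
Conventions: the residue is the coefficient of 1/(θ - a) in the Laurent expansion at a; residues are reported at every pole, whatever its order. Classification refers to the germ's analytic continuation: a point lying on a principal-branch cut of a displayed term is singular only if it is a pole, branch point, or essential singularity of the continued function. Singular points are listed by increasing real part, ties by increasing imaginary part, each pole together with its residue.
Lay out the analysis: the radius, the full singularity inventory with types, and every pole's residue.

Radius of convergence at 0: 1/3.
At -1/3: a pole of order 2; residue 18573/15400.
At 3: a pole of order 1; residue -22773/15400.

Denominator factor (θ + 1/3)^2: pole of order 2 at -1/3, modulus 1/3.
Denominator factor (θ - 3): pole of order 1 at 3, modulus 3.
The radius of convergence is the smallest modulus among the singular points: 1/3.
At the order-2 pole -1/3 set g(θ) = (θ - (-1/3))^2*f(θ) = (-3*θ**2/11 - 17*θ/14 - 31/3)/(θ - 3).
Order-2 pole: residue = g'(a); g'(-1/3) = 18573/15400, so the residue is 18573/15400.
At the order-1 pole 3 set g(θ) = (θ - (3))*f(θ) = (-3*θ**2/11 - 17*θ/14 - 31/3)/(θ + 1/3)**2.
Simple pole: residue = g(a) at a = 3, which is -22773/15400.
List the singular points by increasing real part (a conjugate pair: the negative imaginary part first).


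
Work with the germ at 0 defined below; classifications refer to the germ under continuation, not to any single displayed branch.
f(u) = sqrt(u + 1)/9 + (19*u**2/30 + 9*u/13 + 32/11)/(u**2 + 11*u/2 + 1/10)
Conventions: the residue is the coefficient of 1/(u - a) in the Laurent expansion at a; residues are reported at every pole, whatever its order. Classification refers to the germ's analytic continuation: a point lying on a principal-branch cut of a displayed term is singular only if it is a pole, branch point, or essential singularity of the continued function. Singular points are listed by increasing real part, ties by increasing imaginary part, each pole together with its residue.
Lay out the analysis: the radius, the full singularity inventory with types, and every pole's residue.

Denominator factor (u**2 + 11*u/2 + 1/10): discriminant 597/20, real irrational roots -11/4 + (1/20)*sqrt(2985) and -11/4 - (1/20)*sqrt(2985); poles of order 1, moduli 11/4 - (1/20)*sqrt(2985) and 11/4 + (1/20)*sqrt(2985).
Branch term (1/9)*sqrt(1 - u/(-1)): its argument vanishes at u = -1, a square-root branch point, modulus 1.
The radius of convergence is the smallest modulus among the singular points: 11/4 - (1/20)*sqrt(2985).
The branch term is analytic at -11/4 - (1/20)*sqrt(2985) and contributes nothing to the residue; only the rational part matters.
The factor u**2 + 11*u/2 + 1/10 splits as (u - a)(u - a') with a = -11/4 - (1/20)*sqrt(2985), a' = -11/4 + (1/20)*sqrt(2985). At the order-1 pole a set g(u) = (u - a)*(rational part) = [19*u**2/30 + 9*u/13 + 32/11] / (u - a').
Simple pole: residue = g(a) at a = -11/4 - (1/20)*sqrt(2985), which is -2177/1560 - (1805417/51222600)*sqrt(2985).
The branch term is analytic at -11/4 + (1/20)*sqrt(2985) and contributes nothing to the residue; only the rational part matters.
The factor u**2 + 11*u/2 + 1/10 splits as (u - a)(u - a') with a = -11/4 + (1/20)*sqrt(2985), a' = -11/4 - (1/20)*sqrt(2985). At the order-1 pole a set g(u) = (u - a)*(rational part) = [19*u**2/30 + 9*u/13 + 32/11] / (u - a').
Simple pole: residue = g(a) at a = -11/4 + (1/20)*sqrt(2985), which is -2177/1560 + (1805417/51222600)*sqrt(2985).
List the singular points by increasing real part (a conjugate pair: the negative imaginary part first).

Radius of convergence at 0: 11/4 - (1/20)*sqrt(2985).
At -11/4 - (1/20)*sqrt(2985): a pole of order 1; residue -2177/1560 - (1805417/51222600)*sqrt(2985).
At -1: an algebraic (square-root) branch point.
At -11/4 + (1/20)*sqrt(2985): a pole of order 1; residue -2177/1560 + (1805417/51222600)*sqrt(2985).


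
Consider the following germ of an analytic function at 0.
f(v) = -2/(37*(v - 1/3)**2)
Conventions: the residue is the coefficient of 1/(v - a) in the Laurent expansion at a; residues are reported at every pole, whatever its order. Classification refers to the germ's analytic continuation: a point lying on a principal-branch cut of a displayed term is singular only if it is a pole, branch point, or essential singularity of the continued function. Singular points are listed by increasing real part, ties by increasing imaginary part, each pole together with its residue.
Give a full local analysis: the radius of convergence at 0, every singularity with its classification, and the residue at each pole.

Radius of convergence at 0: 1/3.
At 1/3: a pole of order 2; residue 0.

Denominator factor (v - 1/3)^2: pole of order 2 at 1/3, modulus 1/3.
The radius of convergence is the smallest modulus among the singular points: 1/3.
At the order-2 pole 1/3 set g(v) = (v - (1/3))^2*f(v) = -2/37.
Order-2 pole: residue = g'(a); g'(1/3) = 0, so the residue is 0.


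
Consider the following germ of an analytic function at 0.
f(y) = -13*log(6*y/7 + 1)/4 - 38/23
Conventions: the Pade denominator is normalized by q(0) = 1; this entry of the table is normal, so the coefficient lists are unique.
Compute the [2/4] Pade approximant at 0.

Taylor coefficients needed (expand at 0): a_0 = -38/23, a_1 = -39/14, a_2 = 117/98, a_3 = -234/343, a_4 = 1053/2401, a_5 = -25272/84035, a_6 = 25272/117649.
Write the denominator as Q(y) = 1 + q1*y + q2*y^2 + q3*y^3 + q4*y^4. Requiring Q*f - P = O(y^7) with deg P <= 2 kills the coefficients of y^3..y^6 in Q*f:
  y^3: a_3 + q1*a_2 + q2*a_1 + q3*a_0 = 0, i.e. -234/343 + (117/98)*q1 + (-39/14)*q2 + (-38/23)*q3 = 0.
  y^4: a_4 + q1*a_3 + q2*a_2 + q3*a_1 + q4*a_0 = 0, i.e. 1053/2401 + (-234/343)*q1 + (117/98)*q2 + (-39/14)*q3 + (-38/23)*q4 = 0.
  y^5: a_5 + q1*a_4 + q2*a_3 + q3*a_2 + q4*a_1 = 0, i.e. -25272/84035 + (1053/2401)*q1 + (-234/343)*q2 + (117/98)*q3 + (-39/14)*q4 = 0.
  y^6: a_6 + q1*a_5 + q2*a_4 + q3*a_3 + q4*a_2 = 0, i.e. 25272/117649 + (-25272/84035)*q1 + (1053/2401)*q2 + (-234/343)*q3 + (117/98)*q4 = 0.
Solving this linear system: q1 = 17709322/16829421, q2 = 41648758/196343245, q3 = -14000376/1374402715, q4 = 383916/274880543.
The numerator is Q*f truncated at degree 2: P0 = a_0 = -38/23; P1 = a_1 + q1*a_0 = -184340977/40744914; P2 = a_2 + q1*a_1 + q2*a_0 = -18857891543/9031789270.

The Pade approximant has numerator coefficients [-38/23, -184340977/40744914, -18857891543/9031789270]; denominator coefficients [1, 17709322/16829421, 41648758/196343245, -14000376/1374402715, 383916/274880543].


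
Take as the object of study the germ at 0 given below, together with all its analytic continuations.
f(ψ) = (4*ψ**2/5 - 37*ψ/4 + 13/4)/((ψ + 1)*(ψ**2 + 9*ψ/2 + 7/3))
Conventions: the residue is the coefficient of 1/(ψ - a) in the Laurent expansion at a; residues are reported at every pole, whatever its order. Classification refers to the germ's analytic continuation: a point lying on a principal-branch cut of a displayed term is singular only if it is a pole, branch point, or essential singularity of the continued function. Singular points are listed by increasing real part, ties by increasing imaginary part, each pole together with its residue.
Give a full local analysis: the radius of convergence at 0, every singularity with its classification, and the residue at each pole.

Denominator factor (ψ**2 + 9*ψ/2 + 7/3): discriminant 131/12, real irrational roots -9/4 + (1/12)*sqrt(393) and -9/4 - (1/12)*sqrt(393); poles of order 1, moduli 9/4 - (1/12)*sqrt(393) and 9/4 + (1/12)*sqrt(393).
Denominator factor (ψ + 1): pole of order 1 at -1, modulus 1.
The radius of convergence is the smallest modulus among the singular points: 9/4 - (1/12)*sqrt(393).
The factor ψ**2 + 9*ψ/2 + 7/3 splits as (ψ - a)(ψ - a') with a = -9/4 - (1/12)*sqrt(393), a' = -9/4 + (1/12)*sqrt(393). At the order-1 pole a set g(ψ) = (ψ - a)*f(ψ) = [(4*ψ**2/5 - 37*ψ/4 + 13/4)/(ψ + 1)] / (ψ - a').
Simple pole: residue = g(a) at a = -9/4 - (1/12)*sqrt(393), which is 61/10 - (24/655)*sqrt(393).
At the order-1 pole -1 set g(ψ) = (ψ - (-1))*f(ψ) = (4*ψ**2/5 - 37*ψ/4 + 13/4)/(ψ**2 + 9*ψ/2 + 7/3).
Simple pole: residue = g(a) at a = -1, which is -57/5.
The factor ψ**2 + 9*ψ/2 + 7/3 splits as (ψ - a)(ψ - a') with a = -9/4 + (1/12)*sqrt(393), a' = -9/4 - (1/12)*sqrt(393). At the order-1 pole a set g(ψ) = (ψ - a)*f(ψ) = [(4*ψ**2/5 - 37*ψ/4 + 13/4)/(ψ + 1)] / (ψ - a').
Simple pole: residue = g(a) at a = -9/4 + (1/12)*sqrt(393), which is 61/10 + (24/655)*sqrt(393).
List the singular points by increasing real part (a conjugate pair: the negative imaginary part first).

Radius of convergence at 0: 9/4 - (1/12)*sqrt(393).
At -9/4 - (1/12)*sqrt(393): a pole of order 1; residue 61/10 - (24/655)*sqrt(393).
At -1: a pole of order 1; residue -57/5.
At -9/4 + (1/12)*sqrt(393): a pole of order 1; residue 61/10 + (24/655)*sqrt(393).


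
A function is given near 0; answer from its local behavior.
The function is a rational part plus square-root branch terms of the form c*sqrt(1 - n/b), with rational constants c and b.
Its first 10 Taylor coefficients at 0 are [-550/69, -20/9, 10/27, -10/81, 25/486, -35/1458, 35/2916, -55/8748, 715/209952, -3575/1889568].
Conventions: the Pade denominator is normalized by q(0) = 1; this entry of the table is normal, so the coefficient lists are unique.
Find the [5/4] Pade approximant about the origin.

Taylor coefficients needed (read off): a_0 = -550/69, a_1 = -20/9, a_2 = 10/27, a_3 = -10/81, a_4 = 25/486, a_5 = -35/1458, a_6 = 35/2916, a_7 = -55/8748, a_8 = 715/209952, a_9 = -3575/1889568.
Write the denominator as Q(n) = 1 + q1*n + q2*n^2 + q3*n^3 + q4*n^4. Requiring Q*f - P = O(n^10) with deg P <= 5 kills the coefficients of n^6..n^9 in Q*f:
  n^6: a_6 + q1*a_5 + q2*a_4 + q3*a_3 + q4*a_2 = 0, i.e. 35/2916 + (-35/1458)*q1 + (25/486)*q2 + (-10/81)*q3 + (10/27)*q4 = 0.
  n^7: a_7 + q1*a_6 + q2*a_5 + q3*a_4 + q4*a_3 = 0, i.e. -55/8748 + (35/2916)*q1 + (-35/1458)*q2 + (25/486)*q3 + (-10/81)*q4 = 0.
  n^8: a_8 + q1*a_7 + q2*a_6 + q3*a_5 + q4*a_4 = 0, i.e. 715/209952 + (-55/8748)*q1 + (35/2916)*q2 + (-35/1458)*q3 + (25/486)*q4 = 0.
  n^9: a_9 + q1*a_8 + q2*a_7 + q3*a_6 + q4*a_5 = 0, i.e. -3575/1889568 + (715/209952)*q1 + (-55/8748)*q2 + (35/2916)*q3 + (-35/1458)*q4 = 0.
Solving this linear system: q1 = 4/3, q2 = 7/12, q3 = 5/54, q4 = 5/1296.
The numerator is Q*f truncated at degree 5: P0 = a_0 = -550/69; P1 = a_1 + q1*a_0 = -2660/207; P2 = a_2 + q1*a_1 + q2*a_0 = -8995/1242; P3 = a_3 + q1*a_2 + q2*a_1 + q3*a_0 = -3100/1863; P4 = a_4 + q1*a_3 + q2*a_2 + q3*a_1 + q4*a_0 = -5975/44712; P5 = a_5 + q1*a_4 + q2*a_3 + q3*a_2 + q4*a_1 = -5/2916.

The Pade approximant has numerator coefficients [-550/69, -2660/207, -8995/1242, -3100/1863, -5975/44712, -5/2916]; denominator coefficients [1, 4/3, 7/12, 5/54, 5/1296].


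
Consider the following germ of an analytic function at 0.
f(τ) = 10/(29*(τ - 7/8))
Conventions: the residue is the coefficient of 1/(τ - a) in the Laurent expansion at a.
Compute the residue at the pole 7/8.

At the order-1 pole 7/8 set g(τ) = (τ - (7/8))*f(τ) = 10/29.
Simple pole: residue = g(a) at a = 7/8, which is 10/29.

The residue is 10/29.


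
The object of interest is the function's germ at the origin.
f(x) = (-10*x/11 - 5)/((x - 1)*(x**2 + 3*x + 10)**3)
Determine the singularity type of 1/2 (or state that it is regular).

The point is a regular point.

Denominator factors: x**2 + 3*x + 10 = 47/4 at x = 1/2; x - 1 = -1/2 at x = 1/2 — none vanishes.
So the germ continues analytically to 1/2.


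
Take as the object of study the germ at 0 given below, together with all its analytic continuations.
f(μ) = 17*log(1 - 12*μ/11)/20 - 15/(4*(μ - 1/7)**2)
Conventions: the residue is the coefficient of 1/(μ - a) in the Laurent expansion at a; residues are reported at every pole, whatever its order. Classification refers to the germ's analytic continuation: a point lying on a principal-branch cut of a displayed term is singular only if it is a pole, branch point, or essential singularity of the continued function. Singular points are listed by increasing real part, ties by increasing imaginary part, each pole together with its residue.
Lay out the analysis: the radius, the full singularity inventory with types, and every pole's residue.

Radius of convergence at 0: 1/7.
At 1/7: a pole of order 2; residue 0.
At 11/12: a logarithmic branch point.

Denominator factor (μ - 1/7)^2: pole of order 2 at 1/7, modulus 1/7.
Branch term (17/20)*log(1 - μ/(11/12)): its argument vanishes at μ = 11/12, a logarithmic branch point, modulus 11/12.
The radius of convergence is the smallest modulus among the singular points: 1/7.
The branch term is analytic at 1/7 and contributes nothing to the residue; only the rational part matters.
At the order-2 pole 1/7 set g(μ) = (μ - (1/7))^2*(rational part) = -15/4.
Order-2 pole: residue = g'(a); g'(1/7) = 0, so the residue is 0.
List the singular points by increasing real part (a conjugate pair: the negative imaginary part first).


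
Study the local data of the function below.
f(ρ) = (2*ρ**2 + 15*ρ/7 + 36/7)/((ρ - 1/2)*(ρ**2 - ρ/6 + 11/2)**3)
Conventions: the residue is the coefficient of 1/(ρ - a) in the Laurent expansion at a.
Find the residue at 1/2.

The residue is 1269/34391.

At the order-1 pole 1/2 set g(ρ) = (ρ - (1/2))*f(ρ) = (2*ρ**2 + 15*ρ/7 + 36/7)/(ρ**2 - ρ/6 + 11/2)**3.
Simple pole: residue = g(a) at a = 1/2, which is 1269/34391.


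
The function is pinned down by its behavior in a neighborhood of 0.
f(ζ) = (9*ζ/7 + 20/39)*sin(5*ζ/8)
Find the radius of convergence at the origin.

The factor sin(5*ζ/8) is entire and contributes no finite singular point.
The polynomial part has no poles.
No finite singular points: the Taylor series at 0 converges everywhere.

The radius of convergence is infinite.


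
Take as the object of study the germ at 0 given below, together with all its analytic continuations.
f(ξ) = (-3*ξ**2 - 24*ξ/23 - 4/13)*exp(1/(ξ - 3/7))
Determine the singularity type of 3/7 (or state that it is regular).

The point is an essential singularity.

The exponent 1/(ξ - (3/7)) has a pole at 3/7, so exp(1/(ξ - (3/7))) takes every nonzero value near it: an essential singularity (not a pole of any order).


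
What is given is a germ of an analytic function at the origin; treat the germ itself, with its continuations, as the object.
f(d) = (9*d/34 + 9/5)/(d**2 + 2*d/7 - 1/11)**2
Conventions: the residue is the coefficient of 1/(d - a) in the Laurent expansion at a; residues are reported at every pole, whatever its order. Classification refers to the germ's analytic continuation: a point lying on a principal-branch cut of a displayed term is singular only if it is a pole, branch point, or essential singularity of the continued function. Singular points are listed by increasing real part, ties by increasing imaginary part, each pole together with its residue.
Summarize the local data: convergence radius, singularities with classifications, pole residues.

Radius of convergence at 0: -1/7 + (2/77)*sqrt(165).
At -1/7 - (2/77)*sqrt(165): a pole of order 2; residue (125587/136000)*sqrt(165).
At -1/7 + (2/77)*sqrt(165): a pole of order 2; residue -(125587/136000)*sqrt(165).

Denominator factor (d**2 + 2*d/7 - 1/11)^2: discriminant 240/539, real irrational roots -1/7 + (2/77)*sqrt(165) and -1/7 - (2/77)*sqrt(165); poles of order 2, moduli -1/7 + (2/77)*sqrt(165) and 1/7 + (2/77)*sqrt(165).
The radius of convergence is the smallest modulus among the singular points: -1/7 + (2/77)*sqrt(165).
The factor d**2 + 2*d/7 - 1/11 splits as (d - a)(d - a') with a = -1/7 - (2/77)*sqrt(165), a' = -1/7 + (2/77)*sqrt(165). At the order-2 pole a set g(d) = (d - a)^2*f(d) = [9*d/34 + 9/5] / (d - a')^2.
Order-2 pole: residue = g'(a); g'(-1/7 - (2/77)*sqrt(165)) = (125587/136000)*sqrt(165), so the residue is (125587/136000)*sqrt(165).
The factor d**2 + 2*d/7 - 1/11 splits as (d - a)(d - a') with a = -1/7 + (2/77)*sqrt(165), a' = -1/7 - (2/77)*sqrt(165). At the order-2 pole a set g(d) = (d - a)^2*f(d) = [9*d/34 + 9/5] / (d - a')^2.
Order-2 pole: residue = g'(a); g'(-1/7 + (2/77)*sqrt(165)) = -(125587/136000)*sqrt(165), so the residue is -(125587/136000)*sqrt(165).
List the singular points by increasing real part (a conjugate pair: the negative imaginary part first).


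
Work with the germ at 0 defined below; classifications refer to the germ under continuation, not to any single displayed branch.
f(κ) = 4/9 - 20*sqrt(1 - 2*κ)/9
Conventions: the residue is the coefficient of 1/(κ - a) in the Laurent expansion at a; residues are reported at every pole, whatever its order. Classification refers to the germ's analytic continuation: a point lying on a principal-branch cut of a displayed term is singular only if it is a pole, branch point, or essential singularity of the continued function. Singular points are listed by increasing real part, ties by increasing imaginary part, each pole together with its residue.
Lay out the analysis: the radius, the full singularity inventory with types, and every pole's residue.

Radius of convergence at 0: 1/2.
At 1/2: an algebraic (square-root) branch point.

Branch term (-20/9)*sqrt(1 - κ/(1/2)): its argument vanishes at κ = 1/2, a square-root branch point, modulus 1/2.
The radius of convergence is the smallest modulus among the singular points: 1/2.


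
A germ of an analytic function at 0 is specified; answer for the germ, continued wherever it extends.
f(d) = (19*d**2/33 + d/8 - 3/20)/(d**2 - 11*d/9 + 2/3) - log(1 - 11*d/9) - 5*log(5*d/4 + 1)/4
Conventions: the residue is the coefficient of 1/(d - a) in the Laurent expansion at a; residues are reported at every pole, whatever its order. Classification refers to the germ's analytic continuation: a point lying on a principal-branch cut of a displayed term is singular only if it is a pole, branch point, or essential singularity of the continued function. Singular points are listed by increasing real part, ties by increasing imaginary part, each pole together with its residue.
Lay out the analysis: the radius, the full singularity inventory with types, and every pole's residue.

Radius of convergence at 0: 4/5.
At -4/5: a logarithmic branch point.
At (11/18) - ((1/18)*sqrt(95))*i: a pole of order 1; residue (179/432) - ((5861/2257200)*sqrt(95))*i.
At (11/18) + ((1/18)*sqrt(95))*i: a pole of order 1; residue (179/432) + ((5861/2257200)*sqrt(95))*i.
At 9/11: a logarithmic branch point.

Denominator factor (d**2 - 11*d/9 + 2/3): discriminant -95/81, complex-conjugate roots (11/18) + ((1/18)*sqrt(95))*i and (11/18) - ((1/18)*sqrt(95))*i; poles of order 1, moduli (1/3)*sqrt(6) and (1/3)*sqrt(6).
Branch term (-5/4)*log(1 - d/(-4/5)): its argument vanishes at d = -4/5, a logarithmic branch point, modulus 4/5.
Branch term (-1)*log(1 - d/(9/11)): its argument vanishes at d = 9/11, a logarithmic branch point, modulus 9/11.
The radius of convergence is the smallest modulus among the singular points: 4/5.
The branch terms are analytic at (11/18) - ((1/18)*sqrt(95))*i and contribute nothing to the residue; only the rational part matters.
The factor d**2 - 11*d/9 + 2/3 splits as (d - a)(d - a') with a = (11/18) - ((1/18)*sqrt(95))*i, a' = (11/18) + ((1/18)*sqrt(95))*i. At the order-1 pole a set g(d) = (d - a)*(rational part) = [19*d**2/33 + d/8 - 3/20] / (d - a').
Simple pole: residue = g(a) at a = (11/18) - ((1/18)*sqrt(95))*i, which is (179/432) - ((5861/2257200)*sqrt(95))*i.
The branch terms are analytic at (11/18) + ((1/18)*sqrt(95))*i and contribute nothing to the residue; only the rational part matters.
The factor d**2 - 11*d/9 + 2/3 splits as (d - a)(d - a') with a = (11/18) + ((1/18)*sqrt(95))*i, a' = (11/18) - ((1/18)*sqrt(95))*i. At the order-1 pole a set g(d) = (d - a)*(rational part) = [19*d**2/33 + d/8 - 3/20] / (d - a').
Simple pole: residue = g(a) at a = (11/18) + ((1/18)*sqrt(95))*i, which is (179/432) + ((5861/2257200)*sqrt(95))*i.
List the singular points by increasing real part (a conjugate pair: the negative imaginary part first).


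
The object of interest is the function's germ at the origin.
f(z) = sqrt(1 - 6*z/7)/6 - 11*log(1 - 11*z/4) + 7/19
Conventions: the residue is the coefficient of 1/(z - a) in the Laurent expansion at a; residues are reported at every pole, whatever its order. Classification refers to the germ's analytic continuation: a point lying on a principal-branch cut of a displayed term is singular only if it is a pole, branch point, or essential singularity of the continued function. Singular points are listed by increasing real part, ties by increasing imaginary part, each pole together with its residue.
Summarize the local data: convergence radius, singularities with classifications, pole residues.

Radius of convergence at 0: 4/11.
At 4/11: a logarithmic branch point.
At 7/6: an algebraic (square-root) branch point.

Branch term (-11)*log(1 - z/(4/11)): its argument vanishes at z = 4/11, a logarithmic branch point, modulus 4/11.
Branch term (1/6)*sqrt(1 - z/(7/6)): its argument vanishes at z = 7/6, a square-root branch point, modulus 7/6.
The radius of convergence is the smallest modulus among the singular points: 4/11.
List the singular points by increasing real part (a conjugate pair: the negative imaginary part first).


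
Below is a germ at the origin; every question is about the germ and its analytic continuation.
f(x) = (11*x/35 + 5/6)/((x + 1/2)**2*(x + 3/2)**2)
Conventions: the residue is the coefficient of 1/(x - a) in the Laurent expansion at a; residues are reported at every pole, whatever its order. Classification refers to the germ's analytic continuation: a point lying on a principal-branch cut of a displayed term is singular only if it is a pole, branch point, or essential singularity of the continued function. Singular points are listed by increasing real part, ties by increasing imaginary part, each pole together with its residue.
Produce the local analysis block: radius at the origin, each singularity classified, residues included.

Radius of convergence at 0: 1/2.
At -3/2: a pole of order 2; residue 109/105.
At -1/2: a pole of order 2; residue -109/105.

Denominator factor (x + 1/2)^2: pole of order 2 at -1/2, modulus 1/2.
Denominator factor (x + 3/2)^2: pole of order 2 at -3/2, modulus 3/2.
The radius of convergence is the smallest modulus among the singular points: 1/2.
At the order-2 pole -3/2 set g(x) = (x - (-3/2))^2*f(x) = (11*x/35 + 5/6)/(x + 1/2)**2.
Order-2 pole: residue = g'(a); g'(-3/2) = 109/105, so the residue is 109/105.
At the order-2 pole -1/2 set g(x) = (x - (-1/2))^2*f(x) = (11*x/35 + 5/6)/(x + 3/2)**2.
Order-2 pole: residue = g'(a); g'(-1/2) = -109/105, so the residue is -109/105.
List the singular points by increasing real part (a conjugate pair: the negative imaginary part first).


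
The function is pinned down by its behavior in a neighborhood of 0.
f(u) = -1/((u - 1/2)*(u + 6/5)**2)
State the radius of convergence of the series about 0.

Denominator factor (u + 6/5)^2: pole of order 2 at -6/5, modulus 6/5.
Denominator factor (u - 1/2): pole of order 1 at 1/2, modulus 1/2.
The radius of convergence is the smallest modulus among the singular points: 1/2.

The radius of convergence is 1/2.


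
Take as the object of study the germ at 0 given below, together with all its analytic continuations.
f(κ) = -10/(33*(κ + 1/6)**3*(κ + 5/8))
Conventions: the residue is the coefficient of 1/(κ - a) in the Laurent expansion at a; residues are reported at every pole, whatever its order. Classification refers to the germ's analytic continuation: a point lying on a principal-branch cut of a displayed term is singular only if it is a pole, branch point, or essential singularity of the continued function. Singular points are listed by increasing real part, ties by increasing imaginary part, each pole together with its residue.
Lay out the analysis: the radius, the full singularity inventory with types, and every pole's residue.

Radius of convergence at 0: 1/6.
At -5/8: a pole of order 1; residue 46080/14641.
At -1/6: a pole of order 3; residue -46080/14641.

Denominator factor (κ + 1/6)^3: pole of order 3 at -1/6, modulus 1/6.
Denominator factor (κ + 5/8): pole of order 1 at -5/8, modulus 5/8.
The radius of convergence is the smallest modulus among the singular points: 1/6.
At the order-1 pole -5/8 set g(κ) = (κ - (-5/8))*f(κ) = -10/(33*(κ + 1/6)**3).
Simple pole: residue = g(a) at a = -5/8, which is 46080/14641.
At the order-3 pole -1/6 set g(κ) = (κ - (-1/6))^3*f(κ) = -10/(33*(κ + 5/8)).
Order-3 pole: residue = g''(a)/2; g''(-1/6) = -92160/14641, so the residue is -46080/14641.
List the singular points by increasing real part (a conjugate pair: the negative imaginary part first).


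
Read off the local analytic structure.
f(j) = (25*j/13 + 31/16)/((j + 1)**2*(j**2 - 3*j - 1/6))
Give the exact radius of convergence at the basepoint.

Denominator factor (j + 1)^2: pole of order 2 at -1, modulus 1.
Denominator factor (j**2 - 3*j - 1/6): discriminant 29/3, real irrational roots 3/2 + (1/6)*sqrt(87) and 3/2 - (1/6)*sqrt(87); poles of order 1, moduli 3/2 + (1/6)*sqrt(87) and -3/2 + (1/6)*sqrt(87).
The radius of convergence is the smallest modulus among the singular points: -3/2 + (1/6)*sqrt(87).

The radius of convergence is -3/2 + (1/6)*sqrt(87).


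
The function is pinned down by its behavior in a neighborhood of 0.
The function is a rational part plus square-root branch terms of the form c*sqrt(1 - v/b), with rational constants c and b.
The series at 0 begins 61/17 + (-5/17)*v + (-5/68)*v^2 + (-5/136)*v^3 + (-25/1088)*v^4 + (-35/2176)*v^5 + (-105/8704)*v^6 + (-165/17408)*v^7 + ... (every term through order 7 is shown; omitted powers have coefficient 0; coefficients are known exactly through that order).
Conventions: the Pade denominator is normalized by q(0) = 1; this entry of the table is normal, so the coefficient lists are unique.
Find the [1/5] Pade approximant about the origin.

Taylor coefficients needed (read off): a_0 = 61/17, a_1 = -5/17, a_2 = -5/68, a_3 = -5/136, a_4 = -25/1088, a_5 = -35/2176, a_6 = -105/8704.
Write the denominator as Q(v) = 1 + q1*v + q2*v^2 + q3*v^3 + q4*v^4 + q5*v^5. Requiring Q*f - P = O(v^7) with deg P <= 1 kills the coefficients of v^2..v^6 in Q*f:
  v^2: a_2 + q1*a_1 + q2*a_0 = 0, i.e. -5/68 + (-5/17)*q1 + (61/17)*q2 = 0.
  v^3: a_3 + q1*a_2 + q2*a_1 + q3*a_0 = 0, i.e. -5/136 + (-5/68)*q1 + (-5/17)*q2 + (61/17)*q3 = 0.
  v^4: a_4 + q1*a_3 + q2*a_2 + q3*a_1 + q4*a_0 = 0, i.e. -25/1088 + (-5/136)*q1 + (-5/68)*q2 + (-5/17)*q3 + (61/17)*q4 = 0.
  v^5: a_5 + q1*a_4 + q2*a_3 + q3*a_2 + q4*a_1 + q5*a_0 = 0, i.e. -35/2176 + (-25/1088)*q1 + (-5/136)*q2 + (-5/68)*q3 + (-5/17)*q4 + (61/17)*q5 = 0.
  v^6: a_6 + q1*a_5 + q2*a_4 + q3*a_3 + q4*a_2 + q5*a_1 = 0, i.e. -105/8704 + (-35/2176)*q1 + (-25/1088)*q2 + (-5/136)*q3 + (-5/68)*q4 + (-5/17)*q5 = 0.
Solving this linear system: q1 = -122012047/181936036, q2 = -3136395/90968018, q3 = -4601245/727744144, q4 = -4926245/2910976576, q5 = -5047245/11643906304.
The numerator is Q*f truncated at degree 1: P0 = a_0 = 61/17; P1 = a_1 + q1*a_0 = -8352415047/3092912612.

The Pade approximant has numerator coefficients [61/17, -8352415047/3092912612]; denominator coefficients [1, -122012047/181936036, -3136395/90968018, -4601245/727744144, -4926245/2910976576, -5047245/11643906304].


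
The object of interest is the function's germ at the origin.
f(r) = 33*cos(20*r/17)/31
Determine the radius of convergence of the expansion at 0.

The radius of convergence is infinite.

The factor cos(20*r/17) is entire and contributes no finite singular point.
The polynomial part has no poles.
No finite singular points: the Taylor series at 0 converges everywhere.


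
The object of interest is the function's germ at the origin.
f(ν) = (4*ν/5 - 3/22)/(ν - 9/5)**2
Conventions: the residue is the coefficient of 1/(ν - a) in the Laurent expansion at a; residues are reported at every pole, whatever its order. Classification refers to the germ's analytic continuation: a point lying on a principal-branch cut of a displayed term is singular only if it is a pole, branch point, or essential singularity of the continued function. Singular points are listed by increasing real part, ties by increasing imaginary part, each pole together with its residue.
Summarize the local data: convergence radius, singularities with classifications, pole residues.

Denominator factor (ν - 9/5)^2: pole of order 2 at 9/5, modulus 9/5.
The radius of convergence is the smallest modulus among the singular points: 9/5.
At the order-2 pole 9/5 set g(ν) = (ν - (9/5))^2*f(ν) = 4*ν/5 - 3/22.
Order-2 pole: residue = g'(a); g'(9/5) = 4/5, so the residue is 4/5.

Radius of convergence at 0: 9/5.
At 9/5: a pole of order 2; residue 4/5.


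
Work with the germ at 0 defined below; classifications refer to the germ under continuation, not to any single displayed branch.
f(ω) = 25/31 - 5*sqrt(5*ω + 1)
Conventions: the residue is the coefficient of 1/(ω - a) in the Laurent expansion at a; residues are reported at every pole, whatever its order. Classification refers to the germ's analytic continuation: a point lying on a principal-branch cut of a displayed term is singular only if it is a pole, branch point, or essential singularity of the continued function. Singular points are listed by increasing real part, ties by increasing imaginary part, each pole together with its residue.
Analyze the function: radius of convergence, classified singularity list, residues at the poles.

Radius of convergence at 0: 1/5.
At -1/5: an algebraic (square-root) branch point.

Branch term (-5)*sqrt(1 - ω/(-1/5)): its argument vanishes at ω = -1/5, a square-root branch point, modulus 1/5.
The radius of convergence is the smallest modulus among the singular points: 1/5.


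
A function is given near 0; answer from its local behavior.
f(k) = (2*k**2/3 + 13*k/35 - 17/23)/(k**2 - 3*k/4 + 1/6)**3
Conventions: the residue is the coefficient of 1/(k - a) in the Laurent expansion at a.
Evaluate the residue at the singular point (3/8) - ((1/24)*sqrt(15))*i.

The residue is -((22270336/100625)*sqrt(15))*i.

The factor k**2 - 3*k/4 + 1/6 splits as (k - a)(k - a') with a = (3/8) - ((1/24)*sqrt(15))*i, a' = (3/8) + ((1/24)*sqrt(15))*i. At the order-3 pole a set g(k) = (k - a)^3*f(k) = [2*k**2/3 + 13*k/35 - 17/23] / (k - a')^3.
Order-3 pole: residue = g''(a)/2; g''((3/8) - ((1/24)*sqrt(15))*i) = -((44540672/100625)*sqrt(15))*i, so the residue is -((22270336/100625)*sqrt(15))*i.


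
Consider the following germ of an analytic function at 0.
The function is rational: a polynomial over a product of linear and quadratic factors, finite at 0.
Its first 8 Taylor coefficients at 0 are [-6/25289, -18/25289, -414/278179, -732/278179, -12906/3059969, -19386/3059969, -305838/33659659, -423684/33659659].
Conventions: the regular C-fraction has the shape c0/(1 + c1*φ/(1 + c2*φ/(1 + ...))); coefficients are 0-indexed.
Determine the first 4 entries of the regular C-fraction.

The regular C-fraction coefficients are [-6/25289, -3, 10/11, -49/66].

Taylor coefficients (read off): a_0 = -6/25289, a_1 = -18/25289, a_2 = -414/278179, a_3 = -732/278179.
c0 = a_0 = -6/25289. Peel one level at a time: if S = 1 + c*φ/S' with S'(0) = 1, then c is the φ-coefficient of S and S' = c*φ/(S - 1).
S_1 = c0/f = 1 + (-3)*φ + (30/11)*φ^2 + ...; c1 = -3.
S_2 = c1*φ/(S_1 - 1) = 1 + (10/11)*φ + (245/363)*φ^2 + ...; c2 = 10/11.
S_3 = c2*φ/(S_2 - 1) = 1 + (-49/66)*φ + ...; c3 = -49/66.
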